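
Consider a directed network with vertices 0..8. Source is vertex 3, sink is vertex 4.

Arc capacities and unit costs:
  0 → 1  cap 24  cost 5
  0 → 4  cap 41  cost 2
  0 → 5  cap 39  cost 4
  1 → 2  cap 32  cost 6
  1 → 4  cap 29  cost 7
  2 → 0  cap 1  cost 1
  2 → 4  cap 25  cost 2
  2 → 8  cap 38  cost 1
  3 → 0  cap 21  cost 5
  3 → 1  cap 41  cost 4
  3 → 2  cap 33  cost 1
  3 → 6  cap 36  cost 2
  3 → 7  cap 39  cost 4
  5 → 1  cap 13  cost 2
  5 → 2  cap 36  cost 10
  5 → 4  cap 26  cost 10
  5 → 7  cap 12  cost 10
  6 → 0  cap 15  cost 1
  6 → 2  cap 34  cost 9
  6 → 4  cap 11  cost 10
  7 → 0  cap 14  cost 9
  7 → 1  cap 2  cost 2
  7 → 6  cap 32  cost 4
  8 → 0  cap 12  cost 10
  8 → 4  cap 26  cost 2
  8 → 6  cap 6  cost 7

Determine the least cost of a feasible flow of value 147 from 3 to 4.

Minimum cost for 147 units: 1546

shortest-cost path #1: 3→2→4 push 25 @ unit cost 3 (adds 75)
shortest-cost path #2: 3→2→8→4 push 8 @ unit cost 4 (adds 32)
shortest-cost path #3: 3→6→0→4 push 15 @ unit cost 5 (adds 75)
shortest-cost path #4: 3→0→4 push 21 @ unit cost 7 (adds 147)
shortest-cost path #5: 3→1→4 push 29 @ unit cost 11 (adds 319)
shortest-cost path #6: 3→6→4 push 11 @ unit cost 12 (adds 132)
shortest-cost path #7: 3→1→2→8→4 push 12 @ unit cost 13 (adds 156)
shortest-cost path #8: 3→6→2→8→4 push 6 @ unit cost 14 (adds 84)
shortest-cost path #9: 3→6→2→0→4 push 1 @ unit cost 14 (adds 14)
shortest-cost path #10: 3→7→0→4 push 4 @ unit cost 15 (adds 60)
shortest-cost path #11: 3→7→0→5→4 push 10 @ unit cost 27 (adds 270)
shortest-cost path #12: 3→6→2→8→0→5→4 push 3 @ unit cost 36 (adds 108)
shortest-cost path #13: 3→7→1→2→8→0→5→4 push 2 @ unit cost 37 (adds 74)
total cost = 1546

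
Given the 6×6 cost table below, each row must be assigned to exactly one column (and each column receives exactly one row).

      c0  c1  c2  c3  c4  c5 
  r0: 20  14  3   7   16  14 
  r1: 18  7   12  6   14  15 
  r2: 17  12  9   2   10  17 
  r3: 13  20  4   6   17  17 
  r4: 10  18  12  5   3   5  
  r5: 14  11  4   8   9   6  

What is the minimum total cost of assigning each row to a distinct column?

Minimum assignment cost: 34

optimal assignment: row0→col2 (cost 3), row1→col1 (cost 7), row2→col3 (cost 2), row3→col0 (cost 13), row4→col4 (cost 3), row5→col5 (cost 6)
total = 3 + 7 + 2 + 13 + 3 + 6 = 34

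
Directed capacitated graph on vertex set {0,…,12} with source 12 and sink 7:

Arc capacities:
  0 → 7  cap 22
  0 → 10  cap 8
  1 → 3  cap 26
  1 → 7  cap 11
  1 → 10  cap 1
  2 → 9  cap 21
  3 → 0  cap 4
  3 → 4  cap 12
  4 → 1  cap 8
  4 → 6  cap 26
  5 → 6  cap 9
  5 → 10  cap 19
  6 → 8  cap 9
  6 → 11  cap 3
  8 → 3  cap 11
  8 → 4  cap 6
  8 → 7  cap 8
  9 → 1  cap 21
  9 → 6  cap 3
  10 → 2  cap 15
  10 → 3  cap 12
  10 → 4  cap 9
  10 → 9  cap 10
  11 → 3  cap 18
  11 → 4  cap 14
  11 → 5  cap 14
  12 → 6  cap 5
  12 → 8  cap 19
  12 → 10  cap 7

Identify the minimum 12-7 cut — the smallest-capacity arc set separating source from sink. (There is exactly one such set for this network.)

augment #1: 12→8→7 push 8
augment #2: 12→8→3→0→7 push 4
augment #3: 12→8→4→1→7 push 6
augment #4: 12→10→4→1→7 push 2
augment #5: 12→10→9→1→7 push 3
max flow = 23; residual-reachable set from 12 gives S-side
cut edges (S→T): {(1,7), (3,0), (8,7)} total cap 23

Min-cut arcs: {(1,7), (3,0), (8,7)} (total capacity 23)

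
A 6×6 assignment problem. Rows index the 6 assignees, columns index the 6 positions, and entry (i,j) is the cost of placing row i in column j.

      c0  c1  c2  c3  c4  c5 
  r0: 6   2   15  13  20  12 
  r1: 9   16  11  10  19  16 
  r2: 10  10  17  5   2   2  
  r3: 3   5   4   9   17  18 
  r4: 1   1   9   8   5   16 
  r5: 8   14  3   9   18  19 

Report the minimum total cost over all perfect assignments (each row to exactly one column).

Minimum assignment cost: 25

optimal assignment: row0→col1 (cost 2), row1→col3 (cost 10), row2→col5 (cost 2), row3→col0 (cost 3), row4→col4 (cost 5), row5→col2 (cost 3)
total = 2 + 10 + 2 + 3 + 5 + 3 = 25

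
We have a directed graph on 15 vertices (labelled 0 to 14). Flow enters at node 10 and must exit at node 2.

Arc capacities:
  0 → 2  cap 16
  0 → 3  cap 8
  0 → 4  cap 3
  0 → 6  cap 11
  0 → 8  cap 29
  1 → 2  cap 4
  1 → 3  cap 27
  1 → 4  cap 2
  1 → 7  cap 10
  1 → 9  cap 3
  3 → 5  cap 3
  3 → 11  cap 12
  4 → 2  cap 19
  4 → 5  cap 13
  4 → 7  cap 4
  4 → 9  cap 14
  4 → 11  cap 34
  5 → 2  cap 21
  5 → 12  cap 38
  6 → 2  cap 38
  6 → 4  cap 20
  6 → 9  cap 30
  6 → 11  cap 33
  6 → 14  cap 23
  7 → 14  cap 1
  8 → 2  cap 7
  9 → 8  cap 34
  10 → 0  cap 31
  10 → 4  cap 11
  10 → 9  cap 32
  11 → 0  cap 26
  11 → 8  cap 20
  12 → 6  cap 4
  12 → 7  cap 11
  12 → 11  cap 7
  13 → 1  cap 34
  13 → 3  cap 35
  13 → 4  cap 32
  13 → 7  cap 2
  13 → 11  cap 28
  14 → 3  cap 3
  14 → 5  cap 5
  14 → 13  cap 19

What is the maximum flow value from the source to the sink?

augment #1: 10→0→2 bottleneck 16, total now 16
augment #2: 10→4→2 bottleneck 11, total now 27
augment #3: 10→0→4→2 bottleneck 3, total now 30
augment #4: 10→0→6→2 bottleneck 11, total now 41
augment #5: 10→0→8→2 bottleneck 1, total now 42
augment #6: 10→9→8→2 bottleneck 6, total now 48
augment #7: 10→9→8→0→3→5→2 bottleneck 1, total now 49

Maximum flow value: 49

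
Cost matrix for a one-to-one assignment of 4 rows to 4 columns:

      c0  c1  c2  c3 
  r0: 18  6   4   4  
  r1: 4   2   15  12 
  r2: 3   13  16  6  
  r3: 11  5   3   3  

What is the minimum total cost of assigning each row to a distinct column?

one of 2 optimal assignments: row0→col2 (cost 4), row1→col1 (cost 2), row2→col0 (cost 3), row3→col3 (cost 3)
total = 4 + 2 + 3 + 3 = 12

Minimum assignment cost: 12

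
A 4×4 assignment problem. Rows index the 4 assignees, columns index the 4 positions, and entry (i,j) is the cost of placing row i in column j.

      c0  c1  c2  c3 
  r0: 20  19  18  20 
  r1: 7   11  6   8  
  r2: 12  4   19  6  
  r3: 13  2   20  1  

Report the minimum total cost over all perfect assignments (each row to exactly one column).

Minimum assignment cost: 30

optimal assignment: row0→col2 (cost 18), row1→col0 (cost 7), row2→col1 (cost 4), row3→col3 (cost 1)
total = 18 + 7 + 4 + 1 = 30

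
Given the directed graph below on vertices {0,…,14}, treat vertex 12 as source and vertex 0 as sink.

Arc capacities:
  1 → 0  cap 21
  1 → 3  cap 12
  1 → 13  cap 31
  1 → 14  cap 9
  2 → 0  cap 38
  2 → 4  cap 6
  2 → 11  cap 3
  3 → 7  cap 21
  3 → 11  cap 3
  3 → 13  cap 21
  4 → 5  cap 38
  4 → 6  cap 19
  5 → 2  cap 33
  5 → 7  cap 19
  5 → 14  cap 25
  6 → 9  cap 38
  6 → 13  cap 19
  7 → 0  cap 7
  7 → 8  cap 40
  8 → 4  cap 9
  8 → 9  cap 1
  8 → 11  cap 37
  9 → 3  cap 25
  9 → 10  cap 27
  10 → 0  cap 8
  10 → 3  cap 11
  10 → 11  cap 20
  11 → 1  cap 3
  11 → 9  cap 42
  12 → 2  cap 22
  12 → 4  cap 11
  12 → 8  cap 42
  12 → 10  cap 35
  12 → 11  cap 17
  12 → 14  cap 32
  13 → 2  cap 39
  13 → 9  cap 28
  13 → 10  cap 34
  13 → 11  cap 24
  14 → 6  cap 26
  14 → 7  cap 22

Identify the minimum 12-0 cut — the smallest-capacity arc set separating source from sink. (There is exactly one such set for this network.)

Min-cut arcs: {(2,0), (7,0), (10,0), (11,1)} (total capacity 56)

augment #1: 12→2→0 push 22
augment #2: 12→10→0 push 8
augment #3: 12→11→1→0 push 3
augment #4: 12→14→7→0 push 7
augment #5: 12→4→5→2→0 push 11
augment #6: 12→8→4→5→2→0 push 5
max flow = 56; residual-reachable set from 12 gives S-side
cut edges (S→T): {(2,0), (7,0), (10,0), (11,1)} total cap 56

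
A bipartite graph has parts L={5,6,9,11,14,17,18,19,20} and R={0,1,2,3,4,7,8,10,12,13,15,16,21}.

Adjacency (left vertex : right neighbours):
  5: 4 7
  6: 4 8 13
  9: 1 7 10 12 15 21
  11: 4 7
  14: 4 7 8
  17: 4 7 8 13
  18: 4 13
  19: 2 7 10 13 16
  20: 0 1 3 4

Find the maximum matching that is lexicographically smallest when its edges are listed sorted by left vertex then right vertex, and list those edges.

Lex-smallest maximum matching: {(5,4), (6,8), (9,1), (11,7), (17,13), (19,2), (20,0)}

|M| = 7 (so the lex-smallest maximum matching has 7 edges)
process left vertices in ascending order; for each, take the smallest-labelled available neighbour that still permits 7 edges overall, or leave it unmatched if none does
lex-smallest matching: {5-4, 6-8, 9-1, 11-7, 17-13, 19-2, 20-0}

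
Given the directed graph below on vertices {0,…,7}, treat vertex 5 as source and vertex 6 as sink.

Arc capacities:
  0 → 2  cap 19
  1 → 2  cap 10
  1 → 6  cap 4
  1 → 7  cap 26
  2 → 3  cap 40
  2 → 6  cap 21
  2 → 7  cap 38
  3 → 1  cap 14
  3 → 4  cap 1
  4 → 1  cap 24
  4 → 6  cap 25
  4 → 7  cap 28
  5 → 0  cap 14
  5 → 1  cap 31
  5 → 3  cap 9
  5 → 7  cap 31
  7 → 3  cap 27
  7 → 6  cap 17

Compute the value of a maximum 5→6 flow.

augment #1: 5→1→6 bottleneck 4, total now 4
augment #2: 5→7→6 bottleneck 17, total now 21
augment #3: 5→0→2→6 bottleneck 14, total now 35
augment #4: 5→1→2→6 bottleneck 7, total now 42
augment #5: 5→3→4→6 bottleneck 1, total now 43

Maximum flow value: 43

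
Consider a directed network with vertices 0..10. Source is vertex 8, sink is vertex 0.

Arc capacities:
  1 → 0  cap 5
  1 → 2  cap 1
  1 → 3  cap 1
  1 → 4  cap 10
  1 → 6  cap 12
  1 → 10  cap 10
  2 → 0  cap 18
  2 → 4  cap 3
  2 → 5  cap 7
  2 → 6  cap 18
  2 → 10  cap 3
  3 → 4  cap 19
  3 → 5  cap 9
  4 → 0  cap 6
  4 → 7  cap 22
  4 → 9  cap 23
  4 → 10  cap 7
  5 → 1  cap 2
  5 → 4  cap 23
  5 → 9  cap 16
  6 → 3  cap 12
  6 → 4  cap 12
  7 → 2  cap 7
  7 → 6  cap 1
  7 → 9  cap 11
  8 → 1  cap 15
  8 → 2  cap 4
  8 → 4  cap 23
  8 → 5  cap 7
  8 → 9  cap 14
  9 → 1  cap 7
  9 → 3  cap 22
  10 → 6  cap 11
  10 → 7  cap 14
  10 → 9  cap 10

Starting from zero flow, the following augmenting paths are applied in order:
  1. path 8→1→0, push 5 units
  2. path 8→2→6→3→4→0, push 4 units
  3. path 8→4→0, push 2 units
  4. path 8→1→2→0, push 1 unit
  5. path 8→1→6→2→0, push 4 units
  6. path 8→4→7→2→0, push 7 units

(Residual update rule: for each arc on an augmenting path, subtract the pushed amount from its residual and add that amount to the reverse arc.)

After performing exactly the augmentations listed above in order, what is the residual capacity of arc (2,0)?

after path 1 (8→1→0, push 5): res(2,0)=18
after path 2 (8→2→6→3→4→0, push 4): res(2,0)=18
after path 3 (8→4→0, push 2): res(2,0)=18
after path 4 (8→1→2→0, push 1): res(2,0)=17
after path 5 (8→1→6→2→0, push 4): res(2,0)=13
after path 6 (8→4→7→2→0, push 7): res(2,0)=6

Residual capacity of (2,0): 6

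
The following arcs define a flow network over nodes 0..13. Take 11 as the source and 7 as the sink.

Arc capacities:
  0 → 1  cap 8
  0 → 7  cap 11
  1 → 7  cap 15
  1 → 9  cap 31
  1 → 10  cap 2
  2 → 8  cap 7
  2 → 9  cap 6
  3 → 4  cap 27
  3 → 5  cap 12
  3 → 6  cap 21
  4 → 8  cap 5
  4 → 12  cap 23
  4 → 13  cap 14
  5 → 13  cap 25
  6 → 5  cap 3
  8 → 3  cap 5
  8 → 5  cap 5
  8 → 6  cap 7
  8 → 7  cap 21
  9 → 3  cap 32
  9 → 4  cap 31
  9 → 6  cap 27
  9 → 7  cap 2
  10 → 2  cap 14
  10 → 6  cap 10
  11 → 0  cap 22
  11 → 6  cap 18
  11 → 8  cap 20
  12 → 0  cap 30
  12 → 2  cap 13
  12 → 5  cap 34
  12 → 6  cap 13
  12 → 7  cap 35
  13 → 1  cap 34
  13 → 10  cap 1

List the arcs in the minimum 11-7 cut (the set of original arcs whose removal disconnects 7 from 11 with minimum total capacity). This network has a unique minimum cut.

Min-cut arcs: {(0,1), (0,7), (6,5), (11,8)} (total capacity 42)

augment #1: 11→0→7 push 11
augment #2: 11→8→7 push 20
augment #3: 11→0→1→7 push 8
augment #4: 11→6→5→13→1→7 push 3
max flow = 42; residual-reachable set from 11 gives S-side
cut edges (S→T): {(0,1), (0,7), (6,5), (11,8)} total cap 42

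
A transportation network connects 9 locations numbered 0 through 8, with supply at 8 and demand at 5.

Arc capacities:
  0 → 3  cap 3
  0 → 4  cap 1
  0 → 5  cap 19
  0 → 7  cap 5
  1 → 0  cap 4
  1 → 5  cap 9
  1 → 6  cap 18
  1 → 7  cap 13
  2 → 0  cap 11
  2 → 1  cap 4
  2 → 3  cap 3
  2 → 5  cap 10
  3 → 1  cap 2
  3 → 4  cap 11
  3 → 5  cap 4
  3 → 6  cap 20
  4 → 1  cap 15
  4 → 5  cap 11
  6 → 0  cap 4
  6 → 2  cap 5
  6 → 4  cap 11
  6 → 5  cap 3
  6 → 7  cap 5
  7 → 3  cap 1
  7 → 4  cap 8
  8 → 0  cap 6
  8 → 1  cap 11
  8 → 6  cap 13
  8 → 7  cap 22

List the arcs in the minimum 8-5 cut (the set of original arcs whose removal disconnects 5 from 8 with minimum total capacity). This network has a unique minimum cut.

augment #1: 8→0→5 push 6
augment #2: 8→1→5 push 9
augment #3: 8→6→5 push 3
augment #4: 8→1→0→5 push 2
augment #5: 8→6→0→5 push 4
augment #6: 8→6→2→5 push 5
augment #7: 8→6→4→5 push 1
augment #8: 8→7→3→5 push 1
augment #9: 8→7→4→5 push 8
max flow = 39; residual-reachable set from 8 gives S-side
cut edges (S→T): {(7,3), (7,4), (8,0), (8,1), (8,6)} total cap 39

Min-cut arcs: {(7,3), (7,4), (8,0), (8,1), (8,6)} (total capacity 39)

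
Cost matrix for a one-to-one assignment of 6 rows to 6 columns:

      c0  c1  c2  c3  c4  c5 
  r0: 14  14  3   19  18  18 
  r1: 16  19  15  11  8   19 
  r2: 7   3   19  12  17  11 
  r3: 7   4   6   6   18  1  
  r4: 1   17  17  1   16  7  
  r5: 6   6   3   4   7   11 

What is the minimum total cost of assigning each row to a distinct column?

optimal assignment: row0→col2 (cost 3), row1→col4 (cost 8), row2→col1 (cost 3), row3→col5 (cost 1), row4→col0 (cost 1), row5→col3 (cost 4)
total = 3 + 8 + 3 + 1 + 1 + 4 = 20

Minimum assignment cost: 20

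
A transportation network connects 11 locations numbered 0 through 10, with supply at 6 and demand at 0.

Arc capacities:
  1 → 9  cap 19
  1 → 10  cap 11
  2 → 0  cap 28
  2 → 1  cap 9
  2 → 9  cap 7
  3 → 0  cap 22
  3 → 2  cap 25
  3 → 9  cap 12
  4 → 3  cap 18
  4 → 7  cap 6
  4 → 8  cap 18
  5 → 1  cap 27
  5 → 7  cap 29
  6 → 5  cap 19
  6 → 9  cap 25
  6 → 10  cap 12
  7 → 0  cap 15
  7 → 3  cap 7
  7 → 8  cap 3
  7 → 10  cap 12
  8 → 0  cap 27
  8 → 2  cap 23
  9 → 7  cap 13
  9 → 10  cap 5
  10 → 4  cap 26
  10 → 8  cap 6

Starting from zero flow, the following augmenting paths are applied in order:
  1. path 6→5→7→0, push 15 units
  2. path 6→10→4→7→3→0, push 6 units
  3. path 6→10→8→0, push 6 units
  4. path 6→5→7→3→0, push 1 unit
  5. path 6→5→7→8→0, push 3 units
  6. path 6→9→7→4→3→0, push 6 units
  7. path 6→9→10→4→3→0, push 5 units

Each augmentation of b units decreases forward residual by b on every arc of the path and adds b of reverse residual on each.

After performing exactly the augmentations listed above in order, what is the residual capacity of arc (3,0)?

after path 1 (6→5→7→0, push 15): res(3,0)=22
after path 2 (6→10→4→7→3→0, push 6): res(3,0)=16
after path 3 (6→10→8→0, push 6): res(3,0)=16
after path 4 (6→5→7→3→0, push 1): res(3,0)=15
after path 5 (6→5→7→8→0, push 3): res(3,0)=15
after path 6 (6→9→7→4→3→0, push 6): res(3,0)=9
after path 7 (6→9→10→4→3→0, push 5): res(3,0)=4

Residual capacity of (3,0): 4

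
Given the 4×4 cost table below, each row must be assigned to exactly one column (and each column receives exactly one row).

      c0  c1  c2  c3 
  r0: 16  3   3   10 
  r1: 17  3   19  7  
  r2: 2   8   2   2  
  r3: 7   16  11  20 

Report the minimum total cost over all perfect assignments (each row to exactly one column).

optimal assignment: row0→col2 (cost 3), row1→col1 (cost 3), row2→col3 (cost 2), row3→col0 (cost 7)
total = 3 + 3 + 2 + 7 = 15

Minimum assignment cost: 15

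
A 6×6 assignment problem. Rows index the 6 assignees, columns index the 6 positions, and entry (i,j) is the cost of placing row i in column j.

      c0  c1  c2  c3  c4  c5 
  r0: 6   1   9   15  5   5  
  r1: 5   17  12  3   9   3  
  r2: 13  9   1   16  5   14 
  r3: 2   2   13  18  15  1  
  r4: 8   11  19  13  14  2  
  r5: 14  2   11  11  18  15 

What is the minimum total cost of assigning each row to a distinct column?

optimal assignment: row0→col4 (cost 5), row1→col3 (cost 3), row2→col2 (cost 1), row3→col0 (cost 2), row4→col5 (cost 2), row5→col1 (cost 2)
total = 5 + 3 + 1 + 2 + 2 + 2 = 15

Minimum assignment cost: 15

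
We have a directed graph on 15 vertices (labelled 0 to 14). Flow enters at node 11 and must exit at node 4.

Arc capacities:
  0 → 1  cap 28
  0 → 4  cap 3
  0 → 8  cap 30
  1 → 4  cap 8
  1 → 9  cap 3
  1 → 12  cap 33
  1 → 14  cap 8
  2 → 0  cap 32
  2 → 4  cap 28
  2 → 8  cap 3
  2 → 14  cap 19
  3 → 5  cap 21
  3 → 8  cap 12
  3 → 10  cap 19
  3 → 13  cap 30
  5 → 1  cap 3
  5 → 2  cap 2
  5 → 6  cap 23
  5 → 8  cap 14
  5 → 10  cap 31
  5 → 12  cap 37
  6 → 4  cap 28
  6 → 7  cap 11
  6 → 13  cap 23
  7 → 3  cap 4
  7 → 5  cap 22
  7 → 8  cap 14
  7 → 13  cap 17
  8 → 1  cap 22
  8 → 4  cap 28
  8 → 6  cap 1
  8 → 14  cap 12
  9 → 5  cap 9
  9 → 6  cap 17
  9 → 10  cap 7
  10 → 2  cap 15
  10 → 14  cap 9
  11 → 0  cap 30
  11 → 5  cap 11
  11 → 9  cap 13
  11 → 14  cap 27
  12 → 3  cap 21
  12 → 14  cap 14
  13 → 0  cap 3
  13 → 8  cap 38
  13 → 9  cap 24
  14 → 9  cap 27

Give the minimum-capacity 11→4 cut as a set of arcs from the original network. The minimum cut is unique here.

Min-cut arcs: {(9,5), (9,6), (9,10), (11,0), (11,5)} (total capacity 74)

augment #1: 11→0→4 push 3
augment #2: 11→0→1→4 push 8
augment #3: 11→0→8→4 push 19
augment #4: 11→5→2→4 push 2
augment #5: 11→5→6→4 push 9
augment #6: 11→9→6→4 push 13
augment #7: 11→14→9→6→4 push 4
augment #8: 11→14→9→5→6→4 push 2
augment #9: 11→14→9→5→8→4 push 7
augment #10: 11→14→9→10→2→4 push 7
max flow = 74; residual-reachable set from 11 gives S-side
cut edges (S→T): {(9,5), (9,6), (9,10), (11,0), (11,5)} total cap 74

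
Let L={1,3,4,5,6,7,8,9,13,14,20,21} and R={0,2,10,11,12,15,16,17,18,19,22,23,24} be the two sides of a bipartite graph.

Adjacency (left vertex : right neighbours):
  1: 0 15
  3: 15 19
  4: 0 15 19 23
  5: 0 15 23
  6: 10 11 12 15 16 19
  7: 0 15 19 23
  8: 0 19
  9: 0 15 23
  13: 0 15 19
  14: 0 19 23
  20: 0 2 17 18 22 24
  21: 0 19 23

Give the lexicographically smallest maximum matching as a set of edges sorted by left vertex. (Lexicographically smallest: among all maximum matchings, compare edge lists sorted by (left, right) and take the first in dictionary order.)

|M| = 6 (so the lex-smallest maximum matching has 6 edges)
process left vertices in ascending order; for each, take the smallest-labelled available neighbour that still permits 6 edges overall, or leave it unmatched if none does
lex-smallest matching: {1-0, 3-15, 4-19, 5-23, 6-10, 20-2}

Lex-smallest maximum matching: {(1,0), (3,15), (4,19), (5,23), (6,10), (20,2)}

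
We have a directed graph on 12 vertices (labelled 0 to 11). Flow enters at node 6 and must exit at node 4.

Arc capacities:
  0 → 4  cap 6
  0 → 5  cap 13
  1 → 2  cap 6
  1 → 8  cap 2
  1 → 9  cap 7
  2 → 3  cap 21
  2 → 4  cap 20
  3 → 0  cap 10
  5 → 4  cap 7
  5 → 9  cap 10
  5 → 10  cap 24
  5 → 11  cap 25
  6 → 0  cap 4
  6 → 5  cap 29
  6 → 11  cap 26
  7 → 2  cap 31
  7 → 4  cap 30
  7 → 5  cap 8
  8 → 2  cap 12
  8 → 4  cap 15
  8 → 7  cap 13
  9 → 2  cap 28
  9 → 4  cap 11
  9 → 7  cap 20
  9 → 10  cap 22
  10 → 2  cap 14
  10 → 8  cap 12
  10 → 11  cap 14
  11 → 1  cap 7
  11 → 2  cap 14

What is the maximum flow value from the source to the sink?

Maximum flow value: 54

augment #1: 6→0→4 bottleneck 4, total now 4
augment #2: 6→5→4 bottleneck 7, total now 11
augment #3: 6→5→9→4 bottleneck 10, total now 21
augment #4: 6→11→2→4 bottleneck 14, total now 35
augment #5: 6→5→10→2→4 bottleneck 6, total now 41
augment #6: 6→5→10→8→4 bottleneck 6, total now 47
augment #7: 6→11→1→8→4 bottleneck 2, total now 49
augment #8: 6→11→1→9→4 bottleneck 1, total now 50
augment #9: 6→11→1→9→7→4 bottleneck 4, total now 54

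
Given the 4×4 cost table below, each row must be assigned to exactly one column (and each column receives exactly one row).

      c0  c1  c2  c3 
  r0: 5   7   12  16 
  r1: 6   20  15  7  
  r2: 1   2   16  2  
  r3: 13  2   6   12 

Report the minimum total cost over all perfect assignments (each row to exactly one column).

Minimum assignment cost: 20

optimal assignment: row0→col0 (cost 5), row1→col3 (cost 7), row2→col1 (cost 2), row3→col2 (cost 6)
total = 5 + 7 + 2 + 6 = 20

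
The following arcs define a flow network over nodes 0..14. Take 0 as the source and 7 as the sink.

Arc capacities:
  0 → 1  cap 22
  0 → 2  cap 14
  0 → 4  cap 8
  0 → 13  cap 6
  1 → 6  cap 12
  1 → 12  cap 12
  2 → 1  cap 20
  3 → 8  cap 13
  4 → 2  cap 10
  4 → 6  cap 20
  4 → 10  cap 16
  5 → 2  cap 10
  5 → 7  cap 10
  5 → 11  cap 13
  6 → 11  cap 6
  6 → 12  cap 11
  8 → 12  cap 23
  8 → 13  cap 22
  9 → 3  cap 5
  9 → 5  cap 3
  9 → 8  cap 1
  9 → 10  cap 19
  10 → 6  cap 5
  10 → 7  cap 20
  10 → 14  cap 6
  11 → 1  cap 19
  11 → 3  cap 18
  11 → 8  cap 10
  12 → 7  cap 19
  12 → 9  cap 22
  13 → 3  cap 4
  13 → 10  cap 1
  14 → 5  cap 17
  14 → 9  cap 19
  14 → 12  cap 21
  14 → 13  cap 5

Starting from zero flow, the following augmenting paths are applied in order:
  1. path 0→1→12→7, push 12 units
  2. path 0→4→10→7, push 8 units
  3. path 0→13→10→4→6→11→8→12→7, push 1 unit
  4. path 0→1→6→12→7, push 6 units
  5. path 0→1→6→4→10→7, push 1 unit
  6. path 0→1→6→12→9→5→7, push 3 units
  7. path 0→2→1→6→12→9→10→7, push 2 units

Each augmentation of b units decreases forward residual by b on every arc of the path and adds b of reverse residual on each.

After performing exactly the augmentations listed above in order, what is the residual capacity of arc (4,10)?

after path 1 (0→1→12→7, push 12): res(4,10)=16
after path 2 (0→4→10→7, push 8): res(4,10)=8
after path 3 (0→13→10→4→6→11→8→12→7, push 1): res(4,10)=9
after path 4 (0→1→6→12→7, push 6): res(4,10)=9
after path 5 (0→1→6→4→10→7, push 1): res(4,10)=8
after path 6 (0→1→6→12→9→5→7, push 3): res(4,10)=8
after path 7 (0→2→1→6→12→9→10→7, push 2): res(4,10)=8

Residual capacity of (4,10): 8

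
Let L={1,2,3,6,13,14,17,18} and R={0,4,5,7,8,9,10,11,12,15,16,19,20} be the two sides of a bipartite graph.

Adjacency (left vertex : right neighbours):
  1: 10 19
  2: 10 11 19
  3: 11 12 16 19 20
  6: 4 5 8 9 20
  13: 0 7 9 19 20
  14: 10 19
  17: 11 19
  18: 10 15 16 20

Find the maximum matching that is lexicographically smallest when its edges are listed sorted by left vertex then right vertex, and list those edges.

|M| = 7 (so the lex-smallest maximum matching has 7 edges)
process left vertices in ascending order; for each, take the smallest-labelled available neighbour that still permits 7 edges overall, or leave it unmatched if none does
lex-smallest matching: {1-10, 2-11, 3-12, 6-4, 13-0, 14-19, 18-15}

Lex-smallest maximum matching: {(1,10), (2,11), (3,12), (6,4), (13,0), (14,19), (18,15)}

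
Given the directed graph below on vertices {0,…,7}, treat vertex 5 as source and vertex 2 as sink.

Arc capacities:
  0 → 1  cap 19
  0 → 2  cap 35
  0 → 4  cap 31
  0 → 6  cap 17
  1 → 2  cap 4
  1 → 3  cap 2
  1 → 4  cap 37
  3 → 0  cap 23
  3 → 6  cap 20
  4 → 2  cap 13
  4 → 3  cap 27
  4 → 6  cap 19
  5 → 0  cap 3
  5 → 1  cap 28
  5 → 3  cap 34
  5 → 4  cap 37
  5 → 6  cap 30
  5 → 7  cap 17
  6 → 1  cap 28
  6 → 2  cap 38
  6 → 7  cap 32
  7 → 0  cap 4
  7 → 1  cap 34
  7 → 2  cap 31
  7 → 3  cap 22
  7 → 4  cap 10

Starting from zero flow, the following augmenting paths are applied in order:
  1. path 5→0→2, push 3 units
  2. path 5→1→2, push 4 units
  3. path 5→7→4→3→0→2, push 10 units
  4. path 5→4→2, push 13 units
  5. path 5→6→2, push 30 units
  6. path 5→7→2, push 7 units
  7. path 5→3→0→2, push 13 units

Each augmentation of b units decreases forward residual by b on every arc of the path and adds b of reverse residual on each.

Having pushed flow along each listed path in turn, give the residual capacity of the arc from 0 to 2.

Residual capacity of (0,2): 9

after path 1 (5→0→2, push 3): res(0,2)=32
after path 2 (5→1→2, push 4): res(0,2)=32
after path 3 (5→7→4→3→0→2, push 10): res(0,2)=22
after path 4 (5→4→2, push 13): res(0,2)=22
after path 5 (5→6→2, push 30): res(0,2)=22
after path 6 (5→7→2, push 7): res(0,2)=22
after path 7 (5→3→0→2, push 13): res(0,2)=9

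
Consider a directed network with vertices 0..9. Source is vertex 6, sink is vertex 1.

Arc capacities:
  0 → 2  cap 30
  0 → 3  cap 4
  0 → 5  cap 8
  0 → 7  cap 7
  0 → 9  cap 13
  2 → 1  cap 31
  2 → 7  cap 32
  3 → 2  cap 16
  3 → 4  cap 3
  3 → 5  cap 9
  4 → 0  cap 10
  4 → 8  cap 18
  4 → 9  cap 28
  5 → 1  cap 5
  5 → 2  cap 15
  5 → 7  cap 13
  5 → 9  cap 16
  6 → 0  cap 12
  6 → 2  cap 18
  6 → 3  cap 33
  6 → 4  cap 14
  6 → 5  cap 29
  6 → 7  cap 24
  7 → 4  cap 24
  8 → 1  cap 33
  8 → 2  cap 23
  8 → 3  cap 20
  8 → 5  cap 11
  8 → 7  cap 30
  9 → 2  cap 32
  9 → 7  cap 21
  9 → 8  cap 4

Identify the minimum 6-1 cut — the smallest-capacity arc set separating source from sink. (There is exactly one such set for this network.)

Min-cut arcs: {(2,1), (4,8), (5,1), (9,8)} (total capacity 58)

augment #1: 6→2→1 push 18
augment #2: 6→5→1 push 5
augment #3: 6→0→2→1 push 12
augment #4: 6→3→2→1 push 1
augment #5: 6→4→8→1 push 14
augment #6: 6→3→4→8→1 push 3
augment #7: 6→5→9→8→1 push 4
augment #8: 6→7→4→8→1 push 1
max flow = 58; residual-reachable set from 6 gives S-side
cut edges (S→T): {(2,1), (4,8), (5,1), (9,8)} total cap 58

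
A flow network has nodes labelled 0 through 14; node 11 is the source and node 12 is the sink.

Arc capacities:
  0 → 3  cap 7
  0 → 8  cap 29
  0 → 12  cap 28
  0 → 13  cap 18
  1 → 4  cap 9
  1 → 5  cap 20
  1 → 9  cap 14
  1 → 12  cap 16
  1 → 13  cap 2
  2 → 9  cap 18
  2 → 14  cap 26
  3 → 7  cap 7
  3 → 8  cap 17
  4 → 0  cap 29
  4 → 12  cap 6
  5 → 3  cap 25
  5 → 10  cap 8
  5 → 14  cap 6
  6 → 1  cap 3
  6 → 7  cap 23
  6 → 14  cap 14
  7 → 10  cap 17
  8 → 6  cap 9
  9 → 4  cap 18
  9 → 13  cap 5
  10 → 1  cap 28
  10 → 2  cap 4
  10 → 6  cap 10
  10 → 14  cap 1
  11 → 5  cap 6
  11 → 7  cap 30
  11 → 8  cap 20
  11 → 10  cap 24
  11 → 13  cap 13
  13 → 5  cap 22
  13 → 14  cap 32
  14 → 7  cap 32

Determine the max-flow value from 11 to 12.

Maximum flow value: 35

augment #1: 11→10→1→12 bottleneck 16, total now 16
augment #2: 11→10→1→4→12 bottleneck 6, total now 22
augment #3: 11→10→1→4→0→12 bottleneck 2, total now 24
augment #4: 11→5→10→1→4→0→12 bottleneck 1, total now 25
augment #5: 11→5→10→1→9→4→0→12 bottleneck 3, total now 28
augment #6: 11→5→10→2→9→4→0→12 bottleneck 2, total now 30
augment #7: 11→7→10→2→9→4→0→12 bottleneck 2, total now 32
augment #8: 11→8→6→1→9→4→0→12 bottleneck 3, total now 35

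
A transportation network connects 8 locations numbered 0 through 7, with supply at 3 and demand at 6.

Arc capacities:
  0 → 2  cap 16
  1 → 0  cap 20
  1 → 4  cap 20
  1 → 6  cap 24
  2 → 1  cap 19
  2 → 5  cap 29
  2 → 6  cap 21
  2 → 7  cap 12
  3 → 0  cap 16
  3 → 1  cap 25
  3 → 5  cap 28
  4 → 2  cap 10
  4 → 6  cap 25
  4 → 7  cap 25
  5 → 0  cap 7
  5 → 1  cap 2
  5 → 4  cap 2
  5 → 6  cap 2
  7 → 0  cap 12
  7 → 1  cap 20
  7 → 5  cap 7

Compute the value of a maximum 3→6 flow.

Maximum flow value: 47

augment #1: 3→1→6 bottleneck 24, total now 24
augment #2: 3→5→6 bottleneck 2, total now 26
augment #3: 3→0→2→6 bottleneck 16, total now 42
augment #4: 3→1→4→6 bottleneck 1, total now 43
augment #5: 3→5→4→6 bottleneck 2, total now 45
augment #6: 3→5→1→4→6 bottleneck 2, total now 47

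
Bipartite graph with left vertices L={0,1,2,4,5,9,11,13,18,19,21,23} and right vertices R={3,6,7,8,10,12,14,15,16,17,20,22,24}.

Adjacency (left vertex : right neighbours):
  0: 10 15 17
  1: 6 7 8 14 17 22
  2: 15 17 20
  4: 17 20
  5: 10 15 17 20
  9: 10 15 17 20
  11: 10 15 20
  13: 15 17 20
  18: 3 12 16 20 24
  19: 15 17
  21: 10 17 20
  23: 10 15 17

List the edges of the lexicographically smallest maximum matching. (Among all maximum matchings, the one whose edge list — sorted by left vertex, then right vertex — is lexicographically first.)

Lex-smallest maximum matching: {(0,10), (1,6), (2,15), (4,17), (5,20), (18,3)}

|M| = 6 (so the lex-smallest maximum matching has 6 edges)
process left vertices in ascending order; for each, take the smallest-labelled available neighbour that still permits 6 edges overall, or leave it unmatched if none does
lex-smallest matching: {0-10, 1-6, 2-15, 4-17, 5-20, 18-3}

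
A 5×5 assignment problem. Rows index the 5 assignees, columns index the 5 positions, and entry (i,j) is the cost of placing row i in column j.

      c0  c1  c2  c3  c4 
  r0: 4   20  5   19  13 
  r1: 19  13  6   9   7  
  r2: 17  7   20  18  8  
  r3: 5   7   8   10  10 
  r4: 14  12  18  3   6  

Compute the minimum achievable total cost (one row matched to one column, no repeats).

optimal assignment: row0→col2 (cost 5), row1→col4 (cost 7), row2→col1 (cost 7), row3→col0 (cost 5), row4→col3 (cost 3)
total = 5 + 7 + 7 + 5 + 3 = 27

Minimum assignment cost: 27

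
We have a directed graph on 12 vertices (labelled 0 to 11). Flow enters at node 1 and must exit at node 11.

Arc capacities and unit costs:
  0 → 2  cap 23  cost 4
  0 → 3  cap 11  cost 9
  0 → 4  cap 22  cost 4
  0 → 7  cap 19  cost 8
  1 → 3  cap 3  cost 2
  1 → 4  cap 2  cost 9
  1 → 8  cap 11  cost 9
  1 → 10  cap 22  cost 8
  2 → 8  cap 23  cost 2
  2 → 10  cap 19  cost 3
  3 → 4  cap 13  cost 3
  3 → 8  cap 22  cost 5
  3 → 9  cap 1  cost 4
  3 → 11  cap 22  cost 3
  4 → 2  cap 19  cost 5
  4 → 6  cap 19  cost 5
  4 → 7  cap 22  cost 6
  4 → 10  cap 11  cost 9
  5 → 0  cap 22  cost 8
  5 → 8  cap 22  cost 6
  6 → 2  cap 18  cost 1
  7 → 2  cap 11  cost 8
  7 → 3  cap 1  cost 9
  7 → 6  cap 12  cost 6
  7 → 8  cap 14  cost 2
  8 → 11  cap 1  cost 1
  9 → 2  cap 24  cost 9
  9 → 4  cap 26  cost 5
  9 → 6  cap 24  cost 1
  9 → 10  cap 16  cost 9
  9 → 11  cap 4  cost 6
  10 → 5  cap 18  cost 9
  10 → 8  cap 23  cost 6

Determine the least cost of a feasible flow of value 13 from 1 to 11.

shortest-cost path #1: 1→3→11 push 3 @ unit cost 5 (adds 15)
shortest-cost path #2: 1→8→11 push 1 @ unit cost 10 (adds 10)
shortest-cost path #3: 1→4→7→3→11 push 1 @ unit cost 27 (adds 27)
shortest-cost path #4: 1→10→5→0→3→11 push 8 @ unit cost 37 (adds 296)
total cost = 348

Minimum cost for 13 units: 348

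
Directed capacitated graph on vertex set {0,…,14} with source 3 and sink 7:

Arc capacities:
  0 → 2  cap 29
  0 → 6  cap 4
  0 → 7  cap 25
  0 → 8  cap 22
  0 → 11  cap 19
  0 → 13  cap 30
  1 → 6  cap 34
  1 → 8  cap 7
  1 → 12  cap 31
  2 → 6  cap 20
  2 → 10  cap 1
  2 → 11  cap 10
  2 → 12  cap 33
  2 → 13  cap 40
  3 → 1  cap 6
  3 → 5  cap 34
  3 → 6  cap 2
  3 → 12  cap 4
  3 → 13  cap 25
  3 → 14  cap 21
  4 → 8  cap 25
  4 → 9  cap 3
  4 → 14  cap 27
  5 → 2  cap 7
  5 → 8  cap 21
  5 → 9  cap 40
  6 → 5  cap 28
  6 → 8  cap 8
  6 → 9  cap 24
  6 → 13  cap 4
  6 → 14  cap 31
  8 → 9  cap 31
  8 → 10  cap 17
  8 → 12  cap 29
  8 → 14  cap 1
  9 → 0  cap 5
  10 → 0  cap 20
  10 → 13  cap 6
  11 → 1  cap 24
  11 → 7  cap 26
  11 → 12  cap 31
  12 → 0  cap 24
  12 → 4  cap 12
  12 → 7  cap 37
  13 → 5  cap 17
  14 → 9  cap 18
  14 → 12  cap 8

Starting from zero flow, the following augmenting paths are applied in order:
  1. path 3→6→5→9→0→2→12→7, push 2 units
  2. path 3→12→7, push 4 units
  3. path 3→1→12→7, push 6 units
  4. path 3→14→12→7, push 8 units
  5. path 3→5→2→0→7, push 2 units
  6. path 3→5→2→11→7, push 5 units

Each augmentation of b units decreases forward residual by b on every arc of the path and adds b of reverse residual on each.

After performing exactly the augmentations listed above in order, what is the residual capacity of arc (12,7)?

Residual capacity of (12,7): 17

after path 1 (3→6→5→9→0→2→12→7, push 2): res(12,7)=35
after path 2 (3→12→7, push 4): res(12,7)=31
after path 3 (3→1→12→7, push 6): res(12,7)=25
after path 4 (3→14→12→7, push 8): res(12,7)=17
after path 5 (3→5→2→0→7, push 2): res(12,7)=17
after path 6 (3→5→2→11→7, push 5): res(12,7)=17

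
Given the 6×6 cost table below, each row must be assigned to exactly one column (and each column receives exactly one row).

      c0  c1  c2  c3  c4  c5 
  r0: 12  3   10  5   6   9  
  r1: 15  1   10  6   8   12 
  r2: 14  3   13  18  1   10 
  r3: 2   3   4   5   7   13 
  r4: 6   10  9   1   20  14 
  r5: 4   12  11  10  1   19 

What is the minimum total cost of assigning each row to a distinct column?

optimal assignment: row0→col5 (cost 9), row1→col1 (cost 1), row2→col4 (cost 1), row3→col2 (cost 4), row4→col3 (cost 1), row5→col0 (cost 4)
total = 9 + 1 + 1 + 4 + 1 + 4 = 20

Minimum assignment cost: 20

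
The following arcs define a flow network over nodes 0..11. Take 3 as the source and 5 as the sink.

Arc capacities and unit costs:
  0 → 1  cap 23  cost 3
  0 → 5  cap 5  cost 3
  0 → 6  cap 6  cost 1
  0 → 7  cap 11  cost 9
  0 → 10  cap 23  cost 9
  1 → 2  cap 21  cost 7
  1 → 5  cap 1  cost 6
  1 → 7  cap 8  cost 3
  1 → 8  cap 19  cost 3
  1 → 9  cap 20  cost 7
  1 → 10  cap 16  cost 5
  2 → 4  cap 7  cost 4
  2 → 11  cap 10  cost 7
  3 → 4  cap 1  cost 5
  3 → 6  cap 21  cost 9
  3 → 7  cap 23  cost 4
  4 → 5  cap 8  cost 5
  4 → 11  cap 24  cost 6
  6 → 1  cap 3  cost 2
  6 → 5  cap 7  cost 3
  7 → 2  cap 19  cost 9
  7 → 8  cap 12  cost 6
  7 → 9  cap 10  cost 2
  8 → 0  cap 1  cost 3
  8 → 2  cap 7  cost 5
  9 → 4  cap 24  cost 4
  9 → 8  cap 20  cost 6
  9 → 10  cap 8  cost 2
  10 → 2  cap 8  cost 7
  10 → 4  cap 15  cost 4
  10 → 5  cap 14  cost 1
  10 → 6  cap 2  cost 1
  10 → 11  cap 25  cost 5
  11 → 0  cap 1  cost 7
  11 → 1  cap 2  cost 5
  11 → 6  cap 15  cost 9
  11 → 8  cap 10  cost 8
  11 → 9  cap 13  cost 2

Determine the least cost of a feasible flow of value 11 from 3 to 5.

shortest-cost path #1: 3→7→9→10→5 push 8 @ unit cost 9 (adds 72)
shortest-cost path #2: 3→4→5 push 1 @ unit cost 10 (adds 10)
shortest-cost path #3: 3→6→5 push 2 @ unit cost 12 (adds 24)
total cost = 106

Minimum cost for 11 units: 106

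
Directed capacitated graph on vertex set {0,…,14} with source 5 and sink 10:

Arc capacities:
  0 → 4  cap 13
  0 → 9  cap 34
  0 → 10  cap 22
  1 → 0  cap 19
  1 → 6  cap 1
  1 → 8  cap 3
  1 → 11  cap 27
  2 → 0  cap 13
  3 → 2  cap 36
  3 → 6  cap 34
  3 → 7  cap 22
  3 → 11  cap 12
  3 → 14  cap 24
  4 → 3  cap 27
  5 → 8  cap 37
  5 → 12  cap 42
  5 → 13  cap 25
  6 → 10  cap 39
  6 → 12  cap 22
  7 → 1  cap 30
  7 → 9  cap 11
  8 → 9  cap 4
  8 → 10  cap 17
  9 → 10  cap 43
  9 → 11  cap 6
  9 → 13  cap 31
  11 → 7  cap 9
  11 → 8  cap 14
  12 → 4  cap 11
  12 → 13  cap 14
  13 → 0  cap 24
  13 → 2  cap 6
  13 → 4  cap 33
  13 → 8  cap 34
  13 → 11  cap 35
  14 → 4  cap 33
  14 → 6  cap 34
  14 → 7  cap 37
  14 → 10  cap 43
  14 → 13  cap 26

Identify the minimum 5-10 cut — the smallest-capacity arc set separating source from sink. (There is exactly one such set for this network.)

Min-cut arcs: {(5,13), (8,9), (8,10), (12,4), (12,13)} (total capacity 71)

augment #1: 5→8→10 push 17
augment #2: 5→8→9→10 push 4
augment #3: 5→13→0→10 push 22
augment #4: 5→13→0→9→10 push 2
augment #5: 5→12→4→3→6→10 push 11
augment #6: 5→13→2→0→9→10 push 1
augment #7: 5→12→13→2→0→9→10 push 5
augment #8: 5→12→13→4→3→6→10 push 9
max flow = 71; residual-reachable set from 5 gives S-side
cut edges (S→T): {(5,13), (8,9), (8,10), (12,4), (12,13)} total cap 71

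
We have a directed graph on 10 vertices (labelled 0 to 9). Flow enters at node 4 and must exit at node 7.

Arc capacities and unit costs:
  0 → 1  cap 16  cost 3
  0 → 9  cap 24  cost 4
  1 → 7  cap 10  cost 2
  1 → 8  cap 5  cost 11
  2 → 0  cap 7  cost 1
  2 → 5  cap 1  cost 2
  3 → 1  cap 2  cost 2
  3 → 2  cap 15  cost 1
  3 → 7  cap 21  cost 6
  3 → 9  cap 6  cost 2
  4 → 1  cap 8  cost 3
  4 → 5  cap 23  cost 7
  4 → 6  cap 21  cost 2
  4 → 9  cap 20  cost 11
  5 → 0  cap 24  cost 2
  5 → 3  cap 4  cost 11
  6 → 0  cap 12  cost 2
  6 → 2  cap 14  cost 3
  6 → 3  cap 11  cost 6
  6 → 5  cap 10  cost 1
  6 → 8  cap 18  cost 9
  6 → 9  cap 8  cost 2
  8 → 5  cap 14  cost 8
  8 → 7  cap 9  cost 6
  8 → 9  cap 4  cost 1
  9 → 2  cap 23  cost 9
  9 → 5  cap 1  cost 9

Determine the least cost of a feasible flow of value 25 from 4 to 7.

Minimum cost for 25 units: 280

shortest-cost path #1: 4→1→7 push 8 @ unit cost 5 (adds 40)
shortest-cost path #2: 4→6→0→1→7 push 2 @ unit cost 9 (adds 18)
shortest-cost path #3: 4→6→3→7 push 11 @ unit cost 14 (adds 154)
shortest-cost path #4: 4→6→8→7 push 4 @ unit cost 17 (adds 68)
total cost = 280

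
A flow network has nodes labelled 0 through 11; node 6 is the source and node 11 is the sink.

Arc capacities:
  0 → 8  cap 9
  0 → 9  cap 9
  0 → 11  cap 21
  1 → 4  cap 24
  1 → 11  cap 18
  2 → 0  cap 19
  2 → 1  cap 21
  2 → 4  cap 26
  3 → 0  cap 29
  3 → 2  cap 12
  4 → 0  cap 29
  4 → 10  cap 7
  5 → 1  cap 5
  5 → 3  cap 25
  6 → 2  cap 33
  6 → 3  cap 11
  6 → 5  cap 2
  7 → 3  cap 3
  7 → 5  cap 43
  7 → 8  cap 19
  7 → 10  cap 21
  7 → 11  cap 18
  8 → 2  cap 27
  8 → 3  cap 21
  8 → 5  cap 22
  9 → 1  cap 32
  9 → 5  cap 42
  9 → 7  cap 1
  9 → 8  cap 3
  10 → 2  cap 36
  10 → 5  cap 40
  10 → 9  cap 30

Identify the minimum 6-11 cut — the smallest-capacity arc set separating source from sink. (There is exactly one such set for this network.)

Min-cut arcs: {(0,11), (1,11), (9,7)} (total capacity 40)

augment #1: 6→2→0→11 push 19
augment #2: 6→2→1→11 push 14
augment #3: 6→3→0→11 push 2
augment #4: 6→5→1→11 push 2
augment #5: 6→3→2→1→11 push 2
augment #6: 6→3→0→9→7→11 push 1
max flow = 40; residual-reachable set from 6 gives S-side
cut edges (S→T): {(0,11), (1,11), (9,7)} total cap 40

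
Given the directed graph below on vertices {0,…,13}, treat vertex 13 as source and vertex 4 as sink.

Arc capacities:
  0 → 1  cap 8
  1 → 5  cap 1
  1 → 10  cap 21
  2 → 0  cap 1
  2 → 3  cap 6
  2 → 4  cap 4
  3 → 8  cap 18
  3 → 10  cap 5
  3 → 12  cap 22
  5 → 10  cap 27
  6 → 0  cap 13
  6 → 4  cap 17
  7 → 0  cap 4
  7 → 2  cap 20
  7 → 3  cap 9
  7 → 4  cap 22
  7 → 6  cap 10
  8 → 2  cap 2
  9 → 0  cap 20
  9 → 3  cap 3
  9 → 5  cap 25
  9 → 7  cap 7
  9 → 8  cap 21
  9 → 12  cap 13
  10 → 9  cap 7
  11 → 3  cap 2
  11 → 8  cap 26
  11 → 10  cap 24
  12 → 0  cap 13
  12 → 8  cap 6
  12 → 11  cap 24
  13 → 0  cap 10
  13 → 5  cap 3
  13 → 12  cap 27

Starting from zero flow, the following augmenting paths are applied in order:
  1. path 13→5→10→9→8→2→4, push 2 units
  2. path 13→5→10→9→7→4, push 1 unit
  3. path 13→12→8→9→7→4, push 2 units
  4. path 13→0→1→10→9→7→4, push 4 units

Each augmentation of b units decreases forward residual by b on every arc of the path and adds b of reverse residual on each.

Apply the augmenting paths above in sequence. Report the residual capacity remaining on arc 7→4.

Residual capacity of (7,4): 15

after path 1 (13→5→10→9→8→2→4, push 2): res(7,4)=22
after path 2 (13→5→10→9→7→4, push 1): res(7,4)=21
after path 3 (13→12→8→9→7→4, push 2): res(7,4)=19
after path 4 (13→0→1→10→9→7→4, push 4): res(7,4)=15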